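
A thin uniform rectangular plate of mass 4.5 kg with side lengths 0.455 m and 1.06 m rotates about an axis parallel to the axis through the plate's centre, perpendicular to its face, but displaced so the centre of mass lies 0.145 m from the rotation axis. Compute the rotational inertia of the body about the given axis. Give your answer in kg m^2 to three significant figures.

I_cm = (1/12)M(a²+b²) = (1/12)(4.5)[(0.455)² + (1.06)²] = 0.49898 kg m^2; centre at d = 0.145 m, so I = I_cm + Md² gives I = 0.49898 + (4.5)(0.145)² = 0.5936 kg m^2.

0.594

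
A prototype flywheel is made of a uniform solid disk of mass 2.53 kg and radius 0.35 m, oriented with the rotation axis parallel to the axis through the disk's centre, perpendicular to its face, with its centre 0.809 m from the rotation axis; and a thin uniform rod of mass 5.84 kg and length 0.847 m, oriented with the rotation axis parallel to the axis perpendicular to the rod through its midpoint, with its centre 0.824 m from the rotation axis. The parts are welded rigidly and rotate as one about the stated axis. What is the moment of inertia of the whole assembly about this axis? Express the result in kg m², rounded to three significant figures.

Solid disk: I_cm = (1/2)MR² = (1/2)(2.53)(0.35)² = 0.15496 kg m²; centre at d = 0.809 m, so I = I_cm + Md² gives I = 0.15496 + (2.53)(0.809)² = 1.8108 kg m².
Thin rod: I_cm = (1/12)ML² = (1/12)(5.84)(0.847)² = 0.34914 kg m²; centre at d = 0.824 m, so I = I_cm + Md² gives I = 0.34914 + (5.84)(0.824)² = 4.3144 kg m².
Total I = 1.8108 + 4.3144 = 6.1252 kg m².

6.13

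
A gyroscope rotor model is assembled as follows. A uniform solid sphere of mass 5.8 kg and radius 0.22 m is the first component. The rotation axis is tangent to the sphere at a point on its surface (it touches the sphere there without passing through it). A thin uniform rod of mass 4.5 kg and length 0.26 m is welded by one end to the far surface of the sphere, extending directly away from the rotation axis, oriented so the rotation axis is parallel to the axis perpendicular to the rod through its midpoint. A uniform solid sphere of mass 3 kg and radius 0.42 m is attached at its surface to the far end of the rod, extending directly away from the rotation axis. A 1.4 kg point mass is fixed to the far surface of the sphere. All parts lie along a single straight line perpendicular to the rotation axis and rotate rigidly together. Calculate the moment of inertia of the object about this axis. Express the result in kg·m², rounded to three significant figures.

Solid sphere: I_cm = (2/5)MR² = (2/5)(5.8)(0.22)² = 0.11229 kg·m²; centre at d = 0.22 m, so the parallel axis theorem gives I = 0.11229 + (5.8)(0.22)² = 0.39301 kg·m².
Thin rod: I_cm = (1/12)ML² = (1/12)(4.5)(0.26)² = 0.02535 kg·m²; centre at d = 0.22 + 0.22 + 0.13 = 0.57 m, so the parallel axis theorem gives I = 0.02535 + (4.5)(0.57)² = 1.4874 kg·m².
Solid sphere: I_cm = (2/5)MR² = (2/5)(3)(0.42)² = 0.21168 kg·m²; centre at d = 0.22 + 0.22 + 0.13 + 0.13 + 0.42 = 1.12 m, so the parallel axis theorem gives I = 0.21168 + (3)(1.12)² = 3.9749 kg·m².
Point mass: I_cm = 0; centre at d = 0.22 + 0.22 + 0.13 + 0.13 + 0.42 + 0.42 = 1.54 m, so the parallel axis theorem gives I = 0 + (1.4)(1.54)² = 3.3202 kg·m².
Total I = 0.39301 + 1.4874 + 3.9749 + 3.3202 = 9.1755 kg·m².

9.18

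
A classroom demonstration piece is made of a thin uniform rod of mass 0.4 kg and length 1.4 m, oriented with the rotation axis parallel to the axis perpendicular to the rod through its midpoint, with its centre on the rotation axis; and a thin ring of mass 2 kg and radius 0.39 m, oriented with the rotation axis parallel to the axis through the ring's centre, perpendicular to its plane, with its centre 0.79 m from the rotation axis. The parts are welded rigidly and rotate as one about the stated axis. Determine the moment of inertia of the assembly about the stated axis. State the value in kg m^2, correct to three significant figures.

1.62

Thin rod: I_cm = (1/12)ML² = (1/12)(0.4)(1.4)² = 0.065333 kg m^2; axis through the centre, so I = 0.065333 kg m^2.
Thin ring: I_cm = MR² = (2)(0.39)² = 0.3042 kg m^2; centre at d = 0.79 m, so I = I_cm + Md² gives I = 0.3042 + (2)(0.79)² = 1.5524 kg m^2.
Total I = 0.065333 + 1.5524 = 1.6177 kg m^2.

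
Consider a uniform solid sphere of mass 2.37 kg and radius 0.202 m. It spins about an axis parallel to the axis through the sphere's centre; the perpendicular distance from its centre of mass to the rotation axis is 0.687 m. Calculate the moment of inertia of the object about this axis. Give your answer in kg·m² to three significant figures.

I_cm = (2/5)MR² = (2/5)(2.37)(0.202)² = 0.038682 kg·m²; centre at d = 0.687 m, so I = I_cm + Md² gives I = 0.038682 + (2.37)(0.687)² = 1.1572 kg·m².

1.16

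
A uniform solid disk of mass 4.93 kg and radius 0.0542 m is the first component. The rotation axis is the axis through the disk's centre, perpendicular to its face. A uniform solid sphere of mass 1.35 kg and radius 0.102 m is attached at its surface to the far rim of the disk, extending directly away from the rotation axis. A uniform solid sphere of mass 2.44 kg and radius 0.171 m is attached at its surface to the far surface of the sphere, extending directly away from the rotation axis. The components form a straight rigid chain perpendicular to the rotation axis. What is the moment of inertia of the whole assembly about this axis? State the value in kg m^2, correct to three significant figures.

Solid disk: I_cm = (1/2)MR² = (1/2)(4.93)(0.0542)² = 0.0072413 kg m^2; axis through the centre, so I = 0.0072413 kg m^2.
Solid sphere: I_cm = (2/5)MR² = (2/5)(1.35)(0.102)² = 0.0056182 kg m^2; centre at d = 0.0542 + 0.102 = 0.1562 m, so I = I_cm + Md² gives I = 0.0056182 + (1.35)(0.1562)² = 0.038556 kg m^2.
Solid sphere: I_cm = (2/5)MR² = (2/5)(2.44)(0.171)² = 0.028539 kg m^2; centre at d = 0.0542 + 0.102 + 0.102 + 0.171 = 0.4292 m, so I = I_cm + Md² gives I = 0.028539 + (2.44)(0.4292)² = 0.47802 kg m^2.
Total I = 0.0072413 + 0.038556 + 0.47802 = 0.52382 kg m^2.

0.524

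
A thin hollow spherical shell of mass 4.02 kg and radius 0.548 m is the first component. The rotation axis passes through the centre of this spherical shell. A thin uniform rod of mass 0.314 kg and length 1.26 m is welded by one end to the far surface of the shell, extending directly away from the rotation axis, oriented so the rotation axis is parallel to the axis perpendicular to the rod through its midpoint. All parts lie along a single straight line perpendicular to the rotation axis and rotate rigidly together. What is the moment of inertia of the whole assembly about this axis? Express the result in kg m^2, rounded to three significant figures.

Spherical shell: I_cm = (2/3)MR² = (2/3)(4.02)(0.548)² = 0.80481 kg m^2; axis through the centre, so I = 0.80481 kg m^2.
Thin rod: I_cm = (1/12)ML² = (1/12)(0.314)(1.26)² = 0.041542 kg m^2; centre at d = 0.548 + 0.63 = 1.178 m, so I = I_cm + Md² gives I = 0.041542 + (0.314)(1.178)² = 0.47727 kg m^2.
Total I = 0.80481 + 0.47727 = 1.2821 kg m^2.

1.28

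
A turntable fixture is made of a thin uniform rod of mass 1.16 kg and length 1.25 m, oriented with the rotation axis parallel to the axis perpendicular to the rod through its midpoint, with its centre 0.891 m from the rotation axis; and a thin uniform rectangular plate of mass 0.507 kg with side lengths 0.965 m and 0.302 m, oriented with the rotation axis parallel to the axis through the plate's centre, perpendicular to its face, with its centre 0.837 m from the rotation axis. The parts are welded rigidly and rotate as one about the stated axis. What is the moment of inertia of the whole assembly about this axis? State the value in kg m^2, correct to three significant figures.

1.47

Thin rod: I_cm = (1/12)ML² = (1/12)(1.16)(1.25)² = 0.15104 kg m^2; centre at d = 0.891 m, so the parallel axis theorem gives I = 0.15104 + (1.16)(0.891)² = 1.0719 kg m^2.
Rectangular plate: I_cm = (1/12)M(a²+b²) = (1/12)(0.507)[(0.965)² + (0.302)²] = 0.043198 kg m^2; centre at d = 0.837 m, so the parallel axis theorem gives I = 0.043198 + (0.507)(0.837)² = 0.39839 kg m^2.
Total I = 1.0719 + 0.39839 = 1.4703 kg m^2.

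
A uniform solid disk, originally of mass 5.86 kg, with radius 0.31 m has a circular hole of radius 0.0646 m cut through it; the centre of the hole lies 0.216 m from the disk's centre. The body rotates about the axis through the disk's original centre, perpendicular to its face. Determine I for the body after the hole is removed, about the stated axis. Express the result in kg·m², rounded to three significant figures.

0.269

Unpierced body about its centre: I₀ = (1/2)MR² = (1/2)(5.86)(0.31)² = 0.28157 kg·m².
The removed disk has mass m = M·(r/R)² = (5.86)(0.0646/0.31)² = 0.25447 kg (same uniform areal density).
Its moment of inertia about the rotation axis (parallel-axis theorem): I_hole = (1/2)mr² + md² = (1/2)(0.25447)(0.0646)² + (0.25447)(0.216)² = 0.012404 kg·m².
Treating the hole as negative mass, I = I₀ − I_hole = 0.28157 − 0.012404 = 0.26917 kg·m².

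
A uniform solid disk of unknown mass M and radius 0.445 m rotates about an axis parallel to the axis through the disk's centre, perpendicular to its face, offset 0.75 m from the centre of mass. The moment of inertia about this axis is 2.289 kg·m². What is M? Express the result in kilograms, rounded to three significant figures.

3.46

I = I_cm + Md² = (1/2)MR² + Md² = M·[0.5·(0.445)² + (0.75)²] = M·0.66151.
So M = 2.289 / 0.66151 = 3.4603 kg.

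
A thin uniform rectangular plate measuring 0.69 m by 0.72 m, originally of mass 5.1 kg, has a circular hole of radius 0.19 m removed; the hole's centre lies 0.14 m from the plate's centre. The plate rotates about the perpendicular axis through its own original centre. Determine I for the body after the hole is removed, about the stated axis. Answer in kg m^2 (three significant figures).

0.379

Unpierced body about its centre: I₀ = (1/12)M(a²+b²) = (1/12)(5.1)[(0.69)² + (0.72)²] = 0.42266 kg m^2.
The removed disk has mass m = M·πr²/(ab) = (5.1)·π(0.19)²/(0.69·0.72) = 1.1642 kg (same uniform areal density).
Its moment of inertia about the rotation axis (parallel-axis theorem): I_hole = (1/2)mr² + md² = (1/2)(1.1642)(0.19)² + (1.1642)(0.14)² = 0.043834 kg m^2.
Treating the hole as negative mass, I = I₀ − I_hole = 0.42266 − 0.043834 = 0.37883 kg m^2.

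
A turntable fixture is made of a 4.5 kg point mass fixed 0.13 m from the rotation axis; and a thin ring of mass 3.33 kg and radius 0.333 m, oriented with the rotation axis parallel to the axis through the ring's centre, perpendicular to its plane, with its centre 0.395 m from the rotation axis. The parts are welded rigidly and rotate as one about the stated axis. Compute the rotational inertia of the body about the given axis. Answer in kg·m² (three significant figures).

0.965

Point mass: I_cm = 0; centre at d = 0.13 m, so I = I_cm + Md² gives I = 0 + (4.5)(0.13)² = 0.07605 kg·m².
Thin ring: I_cm = MR² = (3.33)(0.333)² = 0.36926 kg·m²; centre at d = 0.395 m, so I = I_cm + Md² gives I = 0.36926 + (3.33)(0.395)² = 0.88882 kg·m².
Total I = 0.07605 + 0.88882 = 0.96487 kg·m².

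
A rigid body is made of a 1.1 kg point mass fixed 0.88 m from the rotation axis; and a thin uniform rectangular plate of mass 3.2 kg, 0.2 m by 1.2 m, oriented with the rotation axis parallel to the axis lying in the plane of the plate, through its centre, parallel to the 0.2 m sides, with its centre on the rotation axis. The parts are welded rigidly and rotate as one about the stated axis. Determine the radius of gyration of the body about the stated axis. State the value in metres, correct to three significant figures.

0.536

Point mass: I_cm = 0; centre at d = 0.88 m, so the parallel axis theorem gives I = 0 + (1.1)(0.88)² = 0.85184 kg m².
Rectangular plate: I_cm = (1/12)Mb² = (1/12)(3.2)(1.2)² = 0.384 kg m²; axis through the centre, so I = 0.384 kg m².
Total I = 1.2358 kg m²; total mass M = 4.3 kg.
k = √(I/M) = √(1.2358/4.3) = 0.5361 m.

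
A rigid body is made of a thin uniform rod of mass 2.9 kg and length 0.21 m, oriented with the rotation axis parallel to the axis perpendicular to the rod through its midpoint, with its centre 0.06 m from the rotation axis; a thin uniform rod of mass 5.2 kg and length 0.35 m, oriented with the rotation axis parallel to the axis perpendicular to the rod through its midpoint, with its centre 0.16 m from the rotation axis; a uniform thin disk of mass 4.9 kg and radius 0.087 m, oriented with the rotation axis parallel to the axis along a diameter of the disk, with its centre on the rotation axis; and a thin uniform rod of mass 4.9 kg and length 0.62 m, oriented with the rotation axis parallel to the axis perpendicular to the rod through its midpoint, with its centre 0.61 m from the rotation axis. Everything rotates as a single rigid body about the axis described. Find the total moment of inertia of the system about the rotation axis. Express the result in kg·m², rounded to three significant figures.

2.20

Thin rod: I_cm = (1/12)ML² = (1/12)(2.9)(0.21)² = 0.010657 kg·m²; centre at d = 0.06 m, so the parallel axis theorem gives I = 0.010657 + (2.9)(0.06)² = 0.021097 kg·m².
Thin rod: I_cm = (1/12)ML² = (1/12)(5.2)(0.35)² = 0.053083 kg·m²; centre at d = 0.16 m, so the parallel axis theorem gives I = 0.053083 + (5.2)(0.16)² = 0.1862 kg·m².
Thin disk: I_cm = (1/4)MR² = (1/4)(4.9)(0.087)² = 0.009272 kg·m²; axis through the centre, so I = 0.009272 kg·m².
Thin rod: I_cm = (1/12)ML² = (1/12)(4.9)(0.62)² = 0.15696 kg·m²; centre at d = 0.61 m, so the parallel axis theorem gives I = 0.15696 + (4.9)(0.61)² = 1.9803 kg·m².
Total I = 0.021097 + 0.1862 + 0.009272 + 1.9803 = 2.1968 kg·m².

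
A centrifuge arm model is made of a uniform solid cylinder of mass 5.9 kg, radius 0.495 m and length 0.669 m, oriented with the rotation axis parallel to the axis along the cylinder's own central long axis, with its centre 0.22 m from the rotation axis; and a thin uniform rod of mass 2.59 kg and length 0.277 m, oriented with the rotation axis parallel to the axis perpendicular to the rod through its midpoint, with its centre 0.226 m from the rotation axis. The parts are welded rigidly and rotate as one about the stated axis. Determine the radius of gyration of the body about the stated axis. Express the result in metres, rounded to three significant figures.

0.369

Solid cylinder: I_cm = (1/2)MR² = (1/2)(5.9)(0.495)² = 0.72282 kg m²; centre at d = 0.22 m, so the parallel axis theorem gives I = 0.72282 + (5.9)(0.22)² = 1.0084 kg m².
Thin rod: I_cm = (1/12)ML² = (1/12)(2.59)(0.277)² = 0.016561 kg m²; centre at d = 0.226 m, so the parallel axis theorem gives I = 0.016561 + (2.59)(0.226)² = 0.14885 kg m².
Total I = 1.1572 kg m²; total mass M = 8.49 kg.
k = √(I/M) = √(1.1572/8.49) = 0.3692 m.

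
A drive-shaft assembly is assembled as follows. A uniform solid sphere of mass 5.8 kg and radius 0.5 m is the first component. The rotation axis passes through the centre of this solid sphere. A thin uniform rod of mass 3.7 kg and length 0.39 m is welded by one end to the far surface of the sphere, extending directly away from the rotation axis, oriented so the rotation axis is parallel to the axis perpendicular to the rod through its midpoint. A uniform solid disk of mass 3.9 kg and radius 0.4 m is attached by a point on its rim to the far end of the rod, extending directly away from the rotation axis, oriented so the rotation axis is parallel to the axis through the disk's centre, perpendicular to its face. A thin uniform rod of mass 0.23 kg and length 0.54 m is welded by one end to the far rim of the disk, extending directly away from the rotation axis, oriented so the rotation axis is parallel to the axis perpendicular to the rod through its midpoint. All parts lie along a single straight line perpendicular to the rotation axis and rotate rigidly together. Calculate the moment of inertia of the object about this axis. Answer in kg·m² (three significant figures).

Solid sphere: I_cm = (2/5)MR² = (2/5)(5.8)(0.5)² = 0.58 kg·m²; axis through the centre, so I = 0.58 kg·m².
Thin rod: I_cm = (1/12)ML² = (1/12)(3.7)(0.39)² = 0.046898 kg·m²; centre at d = 0.5 + 0.195 = 0.695 m, so I = I_cm + Md² gives I = 0.046898 + (3.7)(0.695)² = 1.8341 kg·m².
Solid disk: I_cm = (1/2)MR² = (1/2)(3.9)(0.4)² = 0.312 kg·m²; centre at d = 0.5 + 0.195 + 0.195 + 0.4 = 1.29 m, so I = I_cm + Md² gives I = 0.312 + (3.9)(1.29)² = 6.802 kg·m².
Thin rod: I_cm = (1/12)ML² = (1/12)(0.23)(0.54)² = 0.005589 kg·m²; centre at d = 0.5 + 0.195 + 0.195 + 0.4 + 0.4 + 0.27 = 1.96 m, so I = I_cm + Md² gives I = 0.005589 + (0.23)(1.96)² = 0.88916 kg·m².
Total I = 0.58 + 1.8341 + 6.802 + 0.88916 = 10.105 kg·m².

10.1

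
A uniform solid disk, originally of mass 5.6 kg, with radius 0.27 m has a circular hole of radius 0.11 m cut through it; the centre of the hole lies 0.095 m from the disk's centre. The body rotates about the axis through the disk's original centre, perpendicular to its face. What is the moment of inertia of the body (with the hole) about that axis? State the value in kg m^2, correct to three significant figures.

0.190

Unpierced body about its centre: I₀ = (1/2)MR² = (1/2)(5.6)(0.27)² = 0.20412 kg m^2.
The removed disk has mass m = M·(r/R)² = (5.6)(0.11/0.27)² = 0.92949 kg (same uniform areal density).
Its moment of inertia about the rotation axis (parallel-axis theorem): I_hole = (1/2)mr² + md² = (1/2)(0.92949)(0.11)² + (0.92949)(0.095)² = 0.014012 kg m^2.
Treating the hole as negative mass, I = I₀ − I_hole = 0.20412 − 0.014012 = 0.19011 kg m^2.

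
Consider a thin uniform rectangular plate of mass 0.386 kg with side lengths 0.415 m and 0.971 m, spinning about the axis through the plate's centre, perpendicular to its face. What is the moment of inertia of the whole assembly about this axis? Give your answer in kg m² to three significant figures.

0.0359

I_cm = (1/12)M(a²+b²) = (1/12)(0.386)[(0.415)² + (0.971)²] = 0.035868 kg m²; axis through the centre, so I = 0.035868 kg m².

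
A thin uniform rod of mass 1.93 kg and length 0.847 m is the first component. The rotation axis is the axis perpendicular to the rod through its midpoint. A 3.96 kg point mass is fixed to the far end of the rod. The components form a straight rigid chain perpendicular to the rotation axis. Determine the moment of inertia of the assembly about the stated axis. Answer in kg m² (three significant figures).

Thin rod: I_cm = (1/12)ML² = (1/12)(1.93)(0.847)² = 0.11538 kg m²; axis through the centre, so I = 0.11538 kg m².
Point mass: I_cm = 0; centre at d = 0.4235 m, so the parallel axis theorem gives I = 0 + (3.96)(0.4235)² = 0.71023 kg m².
Total I = 0.11538 + 0.71023 = 0.82562 kg m².

0.826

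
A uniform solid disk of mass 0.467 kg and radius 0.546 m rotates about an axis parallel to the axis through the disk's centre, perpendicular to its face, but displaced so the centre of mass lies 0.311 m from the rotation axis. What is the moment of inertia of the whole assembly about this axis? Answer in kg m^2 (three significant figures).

I_cm = (1/2)MR² = (1/2)(0.467)(0.546)² = 0.06961 kg m^2; centre at d = 0.311 m, so I = I_cm + Md² gives I = 0.06961 + (0.467)(0.311)² = 0.11478 kg m^2.

0.115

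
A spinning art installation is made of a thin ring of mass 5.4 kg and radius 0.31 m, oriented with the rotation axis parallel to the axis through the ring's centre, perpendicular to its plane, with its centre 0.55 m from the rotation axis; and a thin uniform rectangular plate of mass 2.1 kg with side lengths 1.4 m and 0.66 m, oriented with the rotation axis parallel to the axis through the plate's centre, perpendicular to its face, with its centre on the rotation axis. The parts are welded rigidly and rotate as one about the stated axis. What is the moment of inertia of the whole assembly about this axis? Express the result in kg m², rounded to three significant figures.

2.57

Thin ring: I_cm = MR² = (5.4)(0.31)² = 0.51894 kg m²; centre at d = 0.55 m, so the parallel axis theorem gives I = 0.51894 + (5.4)(0.55)² = 2.1524 kg m².
Rectangular plate: I_cm = (1/12)M(a²+b²) = (1/12)(2.1)[(1.4)² + (0.66)²] = 0.41923 kg m²; axis through the centre, so I = 0.41923 kg m².
Total I = 2.1524 + 0.41923 = 2.5717 kg m².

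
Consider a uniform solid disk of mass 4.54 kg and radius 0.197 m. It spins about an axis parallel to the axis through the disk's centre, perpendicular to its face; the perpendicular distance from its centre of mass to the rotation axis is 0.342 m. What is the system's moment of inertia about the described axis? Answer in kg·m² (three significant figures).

0.619

I_cm = (1/2)MR² = (1/2)(4.54)(0.197)² = 0.088096 kg·m²; centre at d = 0.342 m, so the parallel axis theorem gives I = 0.088096 + (4.54)(0.342)² = 0.61911 kg·m².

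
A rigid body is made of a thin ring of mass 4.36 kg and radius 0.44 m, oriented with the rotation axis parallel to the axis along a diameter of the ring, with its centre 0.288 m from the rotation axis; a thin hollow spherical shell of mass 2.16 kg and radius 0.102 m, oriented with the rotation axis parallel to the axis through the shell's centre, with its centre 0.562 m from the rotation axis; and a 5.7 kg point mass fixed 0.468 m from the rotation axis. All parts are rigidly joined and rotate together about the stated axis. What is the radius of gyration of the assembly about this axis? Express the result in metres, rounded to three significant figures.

0.473

Thin ring: I_cm = (1/2)MR² = (1/2)(4.36)(0.44)² = 0.42205 kg·m²; centre at d = 0.288 m, so the parallel axis theorem gives I = 0.42205 + (4.36)(0.288)² = 0.78368 kg·m².
Spherical shell: I_cm = (2/3)MR² = (2/3)(2.16)(0.102)² = 0.014982 kg·m²; centre at d = 0.562 m, so the parallel axis theorem gives I = 0.014982 + (2.16)(0.562)² = 0.6972 kg·m².
Point mass: I_cm = 0; centre at d = 0.468 m, so the parallel axis theorem gives I = 0 + (5.7)(0.468)² = 1.2484 kg·m².
Total I = 2.7293 kg·m²; total mass M = 12.22 kg.
k = √(I/M) = √(2.7293/12.22) = 0.4726 m.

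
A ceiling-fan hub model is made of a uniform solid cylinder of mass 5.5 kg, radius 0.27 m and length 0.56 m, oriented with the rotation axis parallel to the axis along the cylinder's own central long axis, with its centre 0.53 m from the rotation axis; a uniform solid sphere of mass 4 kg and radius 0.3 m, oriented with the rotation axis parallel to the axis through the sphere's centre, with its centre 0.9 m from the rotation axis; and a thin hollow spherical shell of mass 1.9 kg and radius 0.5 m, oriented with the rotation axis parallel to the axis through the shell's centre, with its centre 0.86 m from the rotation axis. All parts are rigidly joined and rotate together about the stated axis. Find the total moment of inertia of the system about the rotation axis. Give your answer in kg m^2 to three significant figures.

6.85

Solid cylinder: I_cm = (1/2)MR² = (1/2)(5.5)(0.27)² = 0.20048 kg m^2; centre at d = 0.53 m, so the parallel axis theorem gives I = 0.20048 + (5.5)(0.53)² = 1.7454 kg m^2.
Solid sphere: I_cm = (2/5)MR² = (2/5)(4)(0.3)² = 0.144 kg m^2; centre at d = 0.9 m, so the parallel axis theorem gives I = 0.144 + (4)(0.9)² = 3.384 kg m^2.
Spherical shell: I_cm = (2/3)MR² = (2/3)(1.9)(0.5)² = 0.31667 kg m^2; centre at d = 0.86 m, so the parallel axis theorem gives I = 0.31667 + (1.9)(0.86)² = 1.7219 kg m^2.
Total I = 1.7454 + 3.384 + 1.7219 = 6.8513 kg m^2.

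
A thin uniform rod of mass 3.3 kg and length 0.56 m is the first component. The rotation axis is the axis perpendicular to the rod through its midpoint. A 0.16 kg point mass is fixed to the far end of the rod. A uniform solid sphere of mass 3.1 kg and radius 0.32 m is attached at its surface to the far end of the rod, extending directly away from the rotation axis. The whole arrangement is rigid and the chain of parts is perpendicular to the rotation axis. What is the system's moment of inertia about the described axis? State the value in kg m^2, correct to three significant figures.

Thin rod: I_cm = (1/12)ML² = (1/12)(3.3)(0.56)² = 0.08624 kg m^2; axis through the centre, so I = 0.08624 kg m^2.
Point mass: I_cm = 0; centre at d = 0.28 m, so the parallel axis theorem gives I = 0 + (0.16)(0.28)² = 0.012544 kg m^2.
Solid sphere: I_cm = (2/5)MR² = (2/5)(3.1)(0.32)² = 0.12698 kg m^2; centre at d = 0.28 + 0.32 = 0.6 m, so the parallel axis theorem gives I = 0.12698 + (3.1)(0.6)² = 1.243 kg m^2.
Total I = 0.08624 + 0.012544 + 1.243 = 1.3418 kg m^2.

1.34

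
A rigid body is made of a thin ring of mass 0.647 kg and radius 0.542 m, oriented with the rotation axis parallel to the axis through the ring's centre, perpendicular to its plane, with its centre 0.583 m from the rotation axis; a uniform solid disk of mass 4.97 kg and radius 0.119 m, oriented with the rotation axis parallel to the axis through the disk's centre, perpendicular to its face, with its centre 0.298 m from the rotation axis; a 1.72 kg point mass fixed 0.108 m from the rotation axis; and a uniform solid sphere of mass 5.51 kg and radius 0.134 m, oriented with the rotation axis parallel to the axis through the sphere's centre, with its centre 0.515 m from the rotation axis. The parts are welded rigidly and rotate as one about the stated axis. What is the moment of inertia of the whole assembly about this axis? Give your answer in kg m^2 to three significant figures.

Thin ring: I_cm = MR² = (0.647)(0.542)² = 0.19007 kg m^2; centre at d = 0.583 m, so the parallel axis theorem gives I = 0.19007 + (0.647)(0.583)² = 0.40997 kg m^2.
Solid disk: I_cm = (1/2)MR² = (1/2)(4.97)(0.119)² = 0.03519 kg m^2; centre at d = 0.298 m, so the parallel axis theorem gives I = 0.03519 + (4.97)(0.298)² = 0.47655 kg m^2.
Point mass: I_cm = 0; centre at d = 0.108 m, so the parallel axis theorem gives I = 0 + (1.72)(0.108)² = 0.020062 kg m^2.
Solid sphere: I_cm = (2/5)MR² = (2/5)(5.51)(0.134)² = 0.039575 kg m^2; centre at d = 0.515 m, so the parallel axis theorem gives I = 0.039575 + (5.51)(0.515)² = 1.501 kg m^2.
Total I = 0.40997 + 0.47655 + 0.020062 + 1.501 = 2.4075 kg m^2.

2.41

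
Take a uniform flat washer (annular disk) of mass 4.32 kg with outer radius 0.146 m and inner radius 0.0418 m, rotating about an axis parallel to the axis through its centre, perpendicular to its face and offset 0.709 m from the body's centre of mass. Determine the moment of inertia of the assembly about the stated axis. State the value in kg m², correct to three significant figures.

I_cm = (1/2)M(R²+r²) = (1/2)(4.32)[(0.146)² + (0.0418)²] = 0.049817 kg m²; centre at d = 0.709 m, so I = I_cm + Md² gives I = 0.049817 + (4.32)(0.709)² = 2.2214 kg m².

2.22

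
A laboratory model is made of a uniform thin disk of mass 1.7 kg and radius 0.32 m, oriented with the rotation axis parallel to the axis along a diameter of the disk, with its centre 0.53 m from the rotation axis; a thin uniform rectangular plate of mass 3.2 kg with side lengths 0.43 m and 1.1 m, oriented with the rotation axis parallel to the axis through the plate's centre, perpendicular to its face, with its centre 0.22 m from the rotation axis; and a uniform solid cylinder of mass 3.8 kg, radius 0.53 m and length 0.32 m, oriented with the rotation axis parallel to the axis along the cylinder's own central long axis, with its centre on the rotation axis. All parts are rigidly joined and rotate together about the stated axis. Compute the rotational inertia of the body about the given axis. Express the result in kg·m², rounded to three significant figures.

Thin disk: I_cm = (1/4)MR² = (1/4)(1.7)(0.32)² = 0.04352 kg·m²; centre at d = 0.53 m, so I = I_cm + Md² gives I = 0.04352 + (1.7)(0.53)² = 0.52105 kg·m².
Rectangular plate: I_cm = (1/12)M(a²+b²) = (1/12)(3.2)[(0.43)² + (1.1)²] = 0.37197 kg·m²; centre at d = 0.22 m, so I = I_cm + Md² gives I = 0.37197 + (3.2)(0.22)² = 0.52685 kg·m².
Solid cylinder: I_cm = (1/2)MR² = (1/2)(3.8)(0.53)² = 0.53371 kg·m²; axis through the centre, so I = 0.53371 kg·m².
Total I = 0.52105 + 0.52685 + 0.53371 = 1.5816 kg·m².

1.58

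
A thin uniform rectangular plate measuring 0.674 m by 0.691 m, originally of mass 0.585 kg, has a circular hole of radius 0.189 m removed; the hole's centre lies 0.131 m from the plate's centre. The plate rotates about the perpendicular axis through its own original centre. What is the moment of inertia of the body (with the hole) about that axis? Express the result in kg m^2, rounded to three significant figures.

0.0405

Unpierced body about its centre: I₀ = (1/12)M(a²+b²) = (1/12)(0.585)[(0.674)² + (0.691)²] = 0.045423 kg m^2.
The removed disk has mass m = M·πr²/(ab) = (0.585)·π(0.189)²/(0.674·0.691) = 0.14096 kg (same uniform areal density).
Its moment of inertia about the rotation axis (parallel-axis theorem): I_hole = (1/2)mr² + md² = (1/2)(0.14096)(0.189)² + (0.14096)(0.131)² = 0.0049366 kg m^2.
Treating the hole as negative mass, I = I₀ − I_hole = 0.045423 − 0.0049366 = 0.040487 kg m^2.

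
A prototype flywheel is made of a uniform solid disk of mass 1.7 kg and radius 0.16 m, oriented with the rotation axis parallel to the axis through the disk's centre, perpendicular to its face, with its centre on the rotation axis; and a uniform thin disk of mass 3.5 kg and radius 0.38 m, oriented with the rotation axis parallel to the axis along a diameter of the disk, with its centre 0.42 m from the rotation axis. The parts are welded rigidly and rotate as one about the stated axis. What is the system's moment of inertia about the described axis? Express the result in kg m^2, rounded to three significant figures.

0.766

Solid disk: I_cm = (1/2)MR² = (1/2)(1.7)(0.16)² = 0.02176 kg m^2; axis through the centre, so I = 0.02176 kg m^2.
Thin disk: I_cm = (1/4)MR² = (1/4)(3.5)(0.38)² = 0.12635 kg m^2; centre at d = 0.42 m, so the parallel axis theorem gives I = 0.12635 + (3.5)(0.42)² = 0.74375 kg m^2.
Total I = 0.02176 + 0.74375 = 0.76551 kg m^2.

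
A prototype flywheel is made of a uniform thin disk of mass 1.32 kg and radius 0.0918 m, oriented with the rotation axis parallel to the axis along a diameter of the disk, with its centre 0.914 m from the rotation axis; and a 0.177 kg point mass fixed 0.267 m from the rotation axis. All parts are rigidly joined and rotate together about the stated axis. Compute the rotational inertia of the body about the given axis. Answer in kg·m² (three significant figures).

Thin disk: I_cm = (1/4)MR² = (1/4)(1.32)(0.0918)² = 0.002781 kg·m²; centre at d = 0.914 m, so the parallel axis theorem gives I = 0.002781 + (1.32)(0.914)² = 1.1055 kg·m².
Point mass: I_cm = 0; centre at d = 0.267 m, so the parallel axis theorem gives I = 0 + (0.177)(0.267)² = 0.012618 kg·m².
Total I = 1.1055 + 0.012618 = 1.1181 kg·m².

1.12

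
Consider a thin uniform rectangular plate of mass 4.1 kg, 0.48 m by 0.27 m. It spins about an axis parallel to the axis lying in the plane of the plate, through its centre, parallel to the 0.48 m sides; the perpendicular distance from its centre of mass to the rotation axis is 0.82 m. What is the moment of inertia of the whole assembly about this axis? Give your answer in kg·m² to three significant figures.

I_cm = (1/12)Mb² = (1/12)(4.1)(0.27)² = 0.024907 kg·m²; centre at d = 0.82 m, so I = I_cm + Md² gives I = 0.024907 + (4.1)(0.82)² = 2.7817 kg·m².

2.78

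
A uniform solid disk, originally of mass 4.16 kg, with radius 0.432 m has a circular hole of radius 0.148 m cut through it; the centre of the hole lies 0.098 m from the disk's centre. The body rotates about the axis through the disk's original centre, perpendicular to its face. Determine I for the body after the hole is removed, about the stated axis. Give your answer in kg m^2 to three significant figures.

Unpierced body about its centre: I₀ = (1/2)MR² = (1/2)(4.16)(0.432)² = 0.38818 kg m^2.
The removed disk has mass m = M·(r/R)² = (4.16)(0.148/0.432)² = 0.48826 kg (same uniform areal density).
Its moment of inertia about the rotation axis (parallel-axis theorem): I_hole = (1/2)mr² + md² = (1/2)(0.48826)(0.148)² + (0.48826)(0.098)² = 0.010037 kg m^2.
Treating the hole as negative mass, I = I₀ − I_hole = 0.38818 − 0.010037 = 0.37814 kg m^2.

0.378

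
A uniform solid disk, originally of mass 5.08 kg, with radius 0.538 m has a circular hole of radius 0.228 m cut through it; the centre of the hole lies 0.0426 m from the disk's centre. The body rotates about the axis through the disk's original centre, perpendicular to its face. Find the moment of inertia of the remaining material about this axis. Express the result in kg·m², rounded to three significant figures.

Unpierced body about its centre: I₀ = (1/2)MR² = (1/2)(5.08)(0.538)² = 0.73519 kg·m².
The removed disk has mass m = M·(r/R)² = (5.08)(0.228/0.538)² = 0.91237 kg (same uniform areal density).
Its moment of inertia about the rotation axis (parallel-axis theorem): I_hole = (1/2)mr² + md² = (1/2)(0.91237)(0.228)² + (0.91237)(0.0426)² = 0.02537 kg·m².
Treating the hole as negative mass, I = I₀ − I_hole = 0.73519 − 0.02537 = 0.70982 kg·m².

0.710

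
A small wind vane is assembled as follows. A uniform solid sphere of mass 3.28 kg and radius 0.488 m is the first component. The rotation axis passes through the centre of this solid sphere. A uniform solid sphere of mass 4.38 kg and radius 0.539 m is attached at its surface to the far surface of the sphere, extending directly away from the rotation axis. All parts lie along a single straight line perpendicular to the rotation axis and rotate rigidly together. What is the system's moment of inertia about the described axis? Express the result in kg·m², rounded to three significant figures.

Solid sphere: I_cm = (2/5)MR² = (2/5)(3.28)(0.488)² = 0.31244 kg·m²; axis through the centre, so I = 0.31244 kg·m².
Solid sphere: I_cm = (2/5)MR² = (2/5)(4.38)(0.539)² = 0.50899 kg·m²; centre at d = 0.488 + 0.539 = 1.027 m, so the parallel axis theorem gives I = 0.50899 + (4.38)(1.027)² = 5.1287 kg·m².
Total I = 0.31244 + 5.1287 = 5.4412 kg·m².

5.44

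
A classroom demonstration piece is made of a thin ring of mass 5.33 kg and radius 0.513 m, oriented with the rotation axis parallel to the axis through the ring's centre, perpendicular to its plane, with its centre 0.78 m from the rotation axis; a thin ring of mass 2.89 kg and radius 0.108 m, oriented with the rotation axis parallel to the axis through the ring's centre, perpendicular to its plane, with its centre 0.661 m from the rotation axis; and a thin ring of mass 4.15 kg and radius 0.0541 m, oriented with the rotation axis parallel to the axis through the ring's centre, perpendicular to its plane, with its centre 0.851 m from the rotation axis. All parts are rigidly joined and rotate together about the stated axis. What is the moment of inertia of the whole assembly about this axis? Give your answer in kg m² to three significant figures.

8.96

Thin ring: I_cm = MR² = (5.33)(0.513)² = 1.4027 kg m²; centre at d = 0.78 m, so the parallel axis theorem gives I = 1.4027 + (5.33)(0.78)² = 4.6455 kg m².
Thin ring: I_cm = MR² = (2.89)(0.108)² = 0.033709 kg m²; centre at d = 0.661 m, so the parallel axis theorem gives I = 0.033709 + (2.89)(0.661)² = 1.2964 kg m².
Thin ring: I_cm = MR² = (4.15)(0.0541)² = 0.012146 kg m²; centre at d = 0.851 m, so the parallel axis theorem gives I = 0.012146 + (4.15)(0.851)² = 3.0176 kg m².
Total I = 4.6455 + 1.2964 + 3.0176 = 8.9595 kg m².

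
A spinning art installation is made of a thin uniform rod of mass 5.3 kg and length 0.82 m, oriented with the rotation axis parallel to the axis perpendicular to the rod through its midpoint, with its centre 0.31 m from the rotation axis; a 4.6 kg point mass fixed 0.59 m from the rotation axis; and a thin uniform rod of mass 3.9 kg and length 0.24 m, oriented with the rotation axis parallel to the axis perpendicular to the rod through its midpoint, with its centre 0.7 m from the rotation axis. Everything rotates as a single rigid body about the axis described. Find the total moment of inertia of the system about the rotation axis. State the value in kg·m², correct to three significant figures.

Thin rod: I_cm = (1/12)ML² = (1/12)(5.3)(0.82)² = 0.29698 kg·m²; centre at d = 0.31 m, so the parallel axis theorem gives I = 0.29698 + (5.3)(0.31)² = 0.80631 kg·m².
Point mass: I_cm = 0; centre at d = 0.59 m, so the parallel axis theorem gives I = 0 + (4.6)(0.59)² = 1.6013 kg·m².
Thin rod: I_cm = (1/12)ML² = (1/12)(3.9)(0.24)² = 0.01872 kg·m²; centre at d = 0.7 m, so the parallel axis theorem gives I = 0.01872 + (3.9)(0.7)² = 1.9297 kg·m².
Total I = 0.80631 + 1.6013 + 1.9297 = 4.3373 kg·m².

4.34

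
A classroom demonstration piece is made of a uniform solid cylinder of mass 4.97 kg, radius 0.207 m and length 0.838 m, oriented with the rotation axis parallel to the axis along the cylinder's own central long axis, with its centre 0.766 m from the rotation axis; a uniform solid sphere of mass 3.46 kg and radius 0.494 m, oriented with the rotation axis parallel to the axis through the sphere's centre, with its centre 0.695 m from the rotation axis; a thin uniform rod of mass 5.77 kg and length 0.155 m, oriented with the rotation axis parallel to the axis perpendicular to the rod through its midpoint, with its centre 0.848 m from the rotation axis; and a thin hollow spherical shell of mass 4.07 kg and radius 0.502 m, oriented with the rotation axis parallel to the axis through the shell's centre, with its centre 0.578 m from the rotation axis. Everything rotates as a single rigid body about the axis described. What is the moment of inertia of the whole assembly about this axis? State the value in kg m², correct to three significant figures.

11.2

Solid cylinder: I_cm = (1/2)MR² = (1/2)(4.97)(0.207)² = 0.10648 kg m²; centre at d = 0.766 m, so I = I_cm + Md² gives I = 0.10648 + (4.97)(0.766)² = 3.0227 kg m².
Solid sphere: I_cm = (2/5)MR² = (2/5)(3.46)(0.494)² = 0.33775 kg m²; centre at d = 0.695 m, so I = I_cm + Md² gives I = 0.33775 + (3.46)(0.695)² = 2.009 kg m².
Thin rod: I_cm = (1/12)ML² = (1/12)(5.77)(0.155)² = 0.011552 kg m²; centre at d = 0.848 m, so I = I_cm + Md² gives I = 0.011552 + (5.77)(0.848)² = 4.1608 kg m².
Spherical shell: I_cm = (2/3)MR² = (2/3)(4.07)(0.502)² = 0.68377 kg m²; centre at d = 0.578 m, so I = I_cm + Md² gives I = 0.68377 + (4.07)(0.578)² = 2.0435 kg m².
Total I = 3.0227 + 2.009 + 4.1608 + 2.0435 = 11.236 kg m².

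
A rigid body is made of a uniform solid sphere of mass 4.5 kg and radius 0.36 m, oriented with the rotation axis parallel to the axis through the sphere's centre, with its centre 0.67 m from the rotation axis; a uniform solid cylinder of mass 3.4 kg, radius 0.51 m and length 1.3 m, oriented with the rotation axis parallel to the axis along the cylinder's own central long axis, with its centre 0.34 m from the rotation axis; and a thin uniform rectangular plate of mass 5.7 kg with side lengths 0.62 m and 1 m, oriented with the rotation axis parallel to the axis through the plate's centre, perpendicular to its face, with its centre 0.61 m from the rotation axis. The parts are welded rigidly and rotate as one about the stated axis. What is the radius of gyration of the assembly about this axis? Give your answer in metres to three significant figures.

Solid sphere: I_cm = (2/5)MR² = (2/5)(4.5)(0.36)² = 0.23328 kg m^2; centre at d = 0.67 m, so I = I_cm + Md² gives I = 0.23328 + (4.5)(0.67)² = 2.2533 kg m^2.
Solid cylinder: I_cm = (1/2)MR² = (1/2)(3.4)(0.51)² = 0.44217 kg m^2; centre at d = 0.34 m, so I = I_cm + Md² gives I = 0.44217 + (3.4)(0.34)² = 0.83521 kg m^2.
Rectangular plate: I_cm = (1/12)M(a²+b²) = (1/12)(5.7)[(0.62)² + (1)²] = 0.65759 kg m^2; centre at d = 0.61 m, so I = I_cm + Md² gives I = 0.65759 + (5.7)(0.61)² = 2.7786 kg m^2.
Total I = 5.8671 kg m^2; total mass M = 13.6 kg.
k = √(I/M) = √(5.8671/13.6) = 0.65681 m.

0.657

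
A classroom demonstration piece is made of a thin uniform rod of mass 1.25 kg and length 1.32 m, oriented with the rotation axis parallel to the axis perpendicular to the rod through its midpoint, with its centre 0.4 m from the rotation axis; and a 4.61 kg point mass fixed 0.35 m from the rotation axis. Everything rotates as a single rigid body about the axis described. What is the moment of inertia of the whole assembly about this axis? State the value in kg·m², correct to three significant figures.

Thin rod: I_cm = (1/12)ML² = (1/12)(1.25)(1.32)² = 0.1815 kg·m²; centre at d = 0.4 m, so the parallel axis theorem gives I = 0.1815 + (1.25)(0.4)² = 0.3815 kg·m².
Point mass: I_cm = 0; centre at d = 0.35 m, so the parallel axis theorem gives I = 0 + (4.61)(0.35)² = 0.56472 kg·m².
Total I = 0.3815 + 0.56472 = 0.94622 kg·m².

0.946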